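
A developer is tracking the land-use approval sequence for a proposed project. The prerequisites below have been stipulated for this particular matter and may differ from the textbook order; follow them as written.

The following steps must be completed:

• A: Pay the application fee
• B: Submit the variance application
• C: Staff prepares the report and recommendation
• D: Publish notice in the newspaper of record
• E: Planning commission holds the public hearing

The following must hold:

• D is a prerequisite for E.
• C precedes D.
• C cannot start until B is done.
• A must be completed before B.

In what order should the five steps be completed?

A has no prerequisites → A first.
B needed A, now all done → B.
That leaves C as the only ready step → C.
D needed C, now all done → D.
E is the only step now ready → E.

A, B, C, D, E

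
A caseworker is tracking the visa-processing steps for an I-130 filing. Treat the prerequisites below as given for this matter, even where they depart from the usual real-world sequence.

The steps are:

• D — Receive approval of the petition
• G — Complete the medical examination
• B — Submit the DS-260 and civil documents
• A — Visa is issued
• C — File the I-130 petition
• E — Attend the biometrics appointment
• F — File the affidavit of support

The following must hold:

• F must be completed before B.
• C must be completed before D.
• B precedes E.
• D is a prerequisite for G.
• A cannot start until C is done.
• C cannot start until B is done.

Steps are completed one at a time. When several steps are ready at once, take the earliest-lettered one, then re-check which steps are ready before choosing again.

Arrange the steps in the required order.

F is the only step with nothing outstanding, so it goes first.
B needed F, now all done → B.
Ready: C and E. C has the earlier label → C.
Ready: A, D and E. A has the earlier label → A.
D and E are both available; D has the earlier label → D.
E and G are both available; E has the earlier label → E.
Next only G has its prerequisites met → G.

F, B, C, A, D, E, G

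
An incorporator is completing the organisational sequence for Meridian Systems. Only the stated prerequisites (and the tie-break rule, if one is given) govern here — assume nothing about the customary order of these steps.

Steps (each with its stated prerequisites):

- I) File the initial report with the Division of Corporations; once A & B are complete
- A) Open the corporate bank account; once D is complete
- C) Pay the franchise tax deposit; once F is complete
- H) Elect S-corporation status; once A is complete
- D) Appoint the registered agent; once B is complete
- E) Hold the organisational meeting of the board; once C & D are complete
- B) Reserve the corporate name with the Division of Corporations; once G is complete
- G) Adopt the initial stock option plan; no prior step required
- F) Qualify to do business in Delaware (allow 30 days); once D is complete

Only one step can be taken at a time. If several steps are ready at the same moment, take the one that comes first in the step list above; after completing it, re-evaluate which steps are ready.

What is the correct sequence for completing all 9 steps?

G B D A I H F C E

Only G has no prerequisites, so it is first.
That leaves B as the only ready step → B.
D needed B, now all done → D.
Ready: A and F. A is listed earlier → A.
I and H now also ready, so the ready set is {I, H, F}; I is listed earlier → I.
Now H and F have their prerequisites met. H is listed earlier, so H next.
Next only F has its prerequisites met → F.
C needed F, now all done → C.
E is the only step now ready → E.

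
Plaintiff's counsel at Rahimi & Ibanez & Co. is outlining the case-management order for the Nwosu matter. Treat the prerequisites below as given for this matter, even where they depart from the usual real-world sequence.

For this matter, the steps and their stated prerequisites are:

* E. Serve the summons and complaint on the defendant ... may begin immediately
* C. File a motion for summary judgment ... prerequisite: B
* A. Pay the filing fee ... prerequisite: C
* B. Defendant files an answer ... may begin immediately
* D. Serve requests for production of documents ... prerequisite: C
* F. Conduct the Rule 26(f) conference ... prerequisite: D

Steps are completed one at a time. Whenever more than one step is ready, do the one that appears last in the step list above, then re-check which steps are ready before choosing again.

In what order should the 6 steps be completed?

B → C → D → F → A → E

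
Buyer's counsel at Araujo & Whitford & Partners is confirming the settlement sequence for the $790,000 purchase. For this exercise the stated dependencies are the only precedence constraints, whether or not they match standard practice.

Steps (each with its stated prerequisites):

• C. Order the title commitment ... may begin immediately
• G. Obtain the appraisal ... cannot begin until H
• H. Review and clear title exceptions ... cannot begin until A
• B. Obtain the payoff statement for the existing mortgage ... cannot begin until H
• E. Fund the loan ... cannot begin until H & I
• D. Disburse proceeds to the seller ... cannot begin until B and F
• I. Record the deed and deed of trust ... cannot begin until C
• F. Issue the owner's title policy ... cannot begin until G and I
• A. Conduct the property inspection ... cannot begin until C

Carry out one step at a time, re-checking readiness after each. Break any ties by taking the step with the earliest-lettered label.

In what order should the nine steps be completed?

C → A → H → B → G → I → E → F → D

C is the only step with nothing outstanding, so it goes first.
Ready: A and I. A has the earlier label → A.
H and I are both available; H has the earlier label → H.
B, G and I are all available; B has the earlier label → B.
G and I are both available; G has the earlier label → G.
Next only I has its prerequisites met → I.
Ready: E and F. E has the earlier label → E.
That leaves F as the only ready step → F.
D is the only step now ready → D.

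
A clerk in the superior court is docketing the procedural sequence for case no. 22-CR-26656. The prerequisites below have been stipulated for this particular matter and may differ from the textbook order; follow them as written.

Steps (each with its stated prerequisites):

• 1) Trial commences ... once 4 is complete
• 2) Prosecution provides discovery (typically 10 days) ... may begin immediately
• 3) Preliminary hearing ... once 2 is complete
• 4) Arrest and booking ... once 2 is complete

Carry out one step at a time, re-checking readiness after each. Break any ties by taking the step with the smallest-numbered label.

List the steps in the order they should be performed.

Only 2 has no prerequisites, so it is first.
3 and 4 are both available; 3 has the earlier label → 3.
That leaves 4 as the only ready step → 4.
That leaves 1 as the only ready step → 1.

2 3 4 1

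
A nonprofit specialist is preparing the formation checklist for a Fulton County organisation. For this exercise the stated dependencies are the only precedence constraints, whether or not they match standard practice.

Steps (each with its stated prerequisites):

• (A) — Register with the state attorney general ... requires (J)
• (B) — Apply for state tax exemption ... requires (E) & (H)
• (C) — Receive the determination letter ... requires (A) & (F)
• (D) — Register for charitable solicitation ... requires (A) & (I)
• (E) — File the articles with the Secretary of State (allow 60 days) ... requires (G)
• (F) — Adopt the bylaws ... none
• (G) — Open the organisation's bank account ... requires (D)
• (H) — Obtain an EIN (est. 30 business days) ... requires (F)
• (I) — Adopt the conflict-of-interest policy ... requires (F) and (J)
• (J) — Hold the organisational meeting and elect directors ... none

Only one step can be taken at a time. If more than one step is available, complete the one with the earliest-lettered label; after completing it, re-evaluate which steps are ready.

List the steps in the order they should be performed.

(F) and (J) have no prerequisites; (F) has the earlier label, so (F) is first.
Now (H) and (J) have their prerequisites met. (H) has the earlier label, so (H) next.
(J) is the only step now ready → (J).
(A) and (I) are both available; (A) has the earlier label → (A).
(C) now also ready, so the ready set is {(C), (I)}; (C) has the earlier label → (C).
(I) is the only step now ready → (I).
That leaves (D) as the only ready step → (D).
(G) is the only step now ready → (G).
Next only (E) has its prerequisites met → (E).
That leaves (B) as the only ready step → (B).

(F) (H) (J) (A) (C) (I) (D) (G) (E) (B)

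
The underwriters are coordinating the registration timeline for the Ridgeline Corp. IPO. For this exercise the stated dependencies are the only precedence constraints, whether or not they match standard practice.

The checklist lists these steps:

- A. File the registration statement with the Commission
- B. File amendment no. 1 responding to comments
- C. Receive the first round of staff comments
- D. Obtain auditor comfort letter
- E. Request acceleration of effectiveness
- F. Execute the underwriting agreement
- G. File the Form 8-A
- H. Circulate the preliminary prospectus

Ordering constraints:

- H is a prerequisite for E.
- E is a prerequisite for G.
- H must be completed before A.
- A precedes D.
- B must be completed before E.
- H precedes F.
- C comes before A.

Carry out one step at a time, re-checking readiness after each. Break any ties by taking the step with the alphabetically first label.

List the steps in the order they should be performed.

B, C and H have no prerequisites; B has the earlier label, so B is first.
Ready: C and H. C has the earlier label → C.
That leaves H as the only ready step → H.
Now A, E and F have their prerequisites met. A has the earlier label, so A next.
D now also ready, so the ready set is {D, E, F}; D has the earlier label → D.
Ready: E and F. E has the earlier label → E.
G now also ready, so the ready set is {F, G}; F has the earlier label → F.
G needed E, now all done → G.

B, C, H, A, D, E, F, G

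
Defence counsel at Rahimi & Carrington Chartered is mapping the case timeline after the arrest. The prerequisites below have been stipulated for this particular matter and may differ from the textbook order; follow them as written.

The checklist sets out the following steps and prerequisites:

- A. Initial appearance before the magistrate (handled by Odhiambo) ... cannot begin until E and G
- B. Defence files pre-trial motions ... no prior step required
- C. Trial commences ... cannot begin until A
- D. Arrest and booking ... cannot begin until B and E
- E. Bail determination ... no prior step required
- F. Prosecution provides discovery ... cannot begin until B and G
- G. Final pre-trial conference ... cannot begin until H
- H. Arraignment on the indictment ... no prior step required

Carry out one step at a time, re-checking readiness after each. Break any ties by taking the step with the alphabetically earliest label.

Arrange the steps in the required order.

B, E, D, H, G, A, C, F

B, E and H have no prerequisites; B has the earlier label, so B is first.
E and H are both available; E has the earlier label → E.
D now also ready, so the ready set is {D, H}; D has the earlier label → D.
That leaves H as the only ready step → H.
G needed H, now all done → G.
A and F are both available; A has the earlier label → A.
C now also ready, so the ready set is {C, F}; C has the earlier label → C.
F needed B and G, now all done → F.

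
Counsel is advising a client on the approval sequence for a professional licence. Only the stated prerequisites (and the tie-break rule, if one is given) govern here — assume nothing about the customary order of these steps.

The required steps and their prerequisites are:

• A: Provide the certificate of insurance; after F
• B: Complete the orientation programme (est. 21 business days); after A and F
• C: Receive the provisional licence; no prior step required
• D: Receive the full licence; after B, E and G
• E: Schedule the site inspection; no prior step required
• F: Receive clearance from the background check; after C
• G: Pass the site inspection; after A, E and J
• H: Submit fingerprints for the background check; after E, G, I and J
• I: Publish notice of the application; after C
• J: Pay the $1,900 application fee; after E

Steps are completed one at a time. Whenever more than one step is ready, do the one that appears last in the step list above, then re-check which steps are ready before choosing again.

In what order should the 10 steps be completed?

Nothing is required for E and C. E is listed later → E first.
J now also ready, so the ready set is {J, C}; J is listed later → J.
Next only C has its prerequisites met → C.
Now I and F have their prerequisites met. I is listed later, so I next.
F needed C, now all done → F.
A needed F, now all done → A.
G and B are both available; G is listed later → G.
H now also ready, so the ready set is {H, B}; H is listed later → H.
That leaves B as the only ready step → B.
That leaves D as the only ready step → D.

E → J → C → I → F → A → G → H → B → D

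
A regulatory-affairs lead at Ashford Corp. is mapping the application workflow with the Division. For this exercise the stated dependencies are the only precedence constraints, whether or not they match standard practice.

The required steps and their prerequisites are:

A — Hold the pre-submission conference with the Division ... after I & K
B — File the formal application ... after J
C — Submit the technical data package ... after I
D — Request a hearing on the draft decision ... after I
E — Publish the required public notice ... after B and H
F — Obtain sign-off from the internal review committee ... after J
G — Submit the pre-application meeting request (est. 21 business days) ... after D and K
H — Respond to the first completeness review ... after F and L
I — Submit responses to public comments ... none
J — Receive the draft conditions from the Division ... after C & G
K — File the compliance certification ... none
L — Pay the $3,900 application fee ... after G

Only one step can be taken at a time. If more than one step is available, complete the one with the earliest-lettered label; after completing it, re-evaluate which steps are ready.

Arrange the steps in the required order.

Nothing is required for I and K. I has the earlier label → I first.
Now C, D and K have their prerequisites met. C has the earlier label, so C next.
Ready: D and K. D has the earlier label → D.
Next only K has its prerequisites met → K.
Ready: A and G. A has the earlier label → A.
G needed D and K, now all done → G.
J and L are both available; J has the earlier label → J.
Ready: B, F and L. B has the earlier label → B.
F and L are both available; F has the earlier label → F.
Next only L has its prerequisites met → L.
H is the only step now ready → H.
E needed B and H, now all done → E.

I → C → D → K → A → G → J → B → F → L → H → E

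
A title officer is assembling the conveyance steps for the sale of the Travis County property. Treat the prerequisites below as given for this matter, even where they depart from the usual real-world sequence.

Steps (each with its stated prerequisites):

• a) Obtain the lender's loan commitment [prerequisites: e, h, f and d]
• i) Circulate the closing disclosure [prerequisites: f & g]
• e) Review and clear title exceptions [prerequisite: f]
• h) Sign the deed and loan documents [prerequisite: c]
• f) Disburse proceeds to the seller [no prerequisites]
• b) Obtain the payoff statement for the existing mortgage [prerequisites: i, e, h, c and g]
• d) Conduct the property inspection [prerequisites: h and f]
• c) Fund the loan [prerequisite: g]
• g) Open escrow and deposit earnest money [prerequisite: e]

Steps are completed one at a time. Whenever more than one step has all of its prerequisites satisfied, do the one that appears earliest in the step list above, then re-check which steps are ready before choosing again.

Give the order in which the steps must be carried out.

f has no prerequisites → f first.
e needed f, now all done → e.
g is the only step now ready → g.
i and c are both available; i is listed earlier → i.
That leaves c as the only ready step → c.
That leaves h as the only ready step → h.
Ready: b and d. b is listed earlier → b.
Next only d has its prerequisites met → d.
a is the only step now ready → a.

f e g i c h b d a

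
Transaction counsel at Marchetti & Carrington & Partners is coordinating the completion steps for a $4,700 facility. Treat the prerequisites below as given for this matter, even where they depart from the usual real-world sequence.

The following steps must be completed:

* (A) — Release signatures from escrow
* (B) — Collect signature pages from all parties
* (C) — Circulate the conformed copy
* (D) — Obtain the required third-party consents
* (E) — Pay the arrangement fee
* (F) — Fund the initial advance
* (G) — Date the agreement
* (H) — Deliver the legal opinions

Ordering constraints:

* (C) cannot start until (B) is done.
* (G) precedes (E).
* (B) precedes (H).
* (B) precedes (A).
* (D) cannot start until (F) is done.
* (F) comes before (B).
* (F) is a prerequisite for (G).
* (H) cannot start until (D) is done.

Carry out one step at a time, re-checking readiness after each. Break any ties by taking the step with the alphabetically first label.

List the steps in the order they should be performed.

(F) has no prerequisites → (F) first.
Now (B), (D) and (G) have their prerequisites met. (B) has the earlier label, so (B) next.
(A), (C), (D) and (G) are all available; (A) has the earlier label → (A).
Now (C), (D) and (G) have their prerequisites met. (C) has the earlier label, so (C) next.
Now (D) and (G) have their prerequisites met. (D) has the earlier label, so (D) next.
Ready: (G) and (H). (G) has the earlier label → (G).
Now (E) and (H) have their prerequisites met. (E) has the earlier label, so (E) next.
(H) is the only step now ready → (H).

(F) (B) (A) (C) (D) (G) (E) (H)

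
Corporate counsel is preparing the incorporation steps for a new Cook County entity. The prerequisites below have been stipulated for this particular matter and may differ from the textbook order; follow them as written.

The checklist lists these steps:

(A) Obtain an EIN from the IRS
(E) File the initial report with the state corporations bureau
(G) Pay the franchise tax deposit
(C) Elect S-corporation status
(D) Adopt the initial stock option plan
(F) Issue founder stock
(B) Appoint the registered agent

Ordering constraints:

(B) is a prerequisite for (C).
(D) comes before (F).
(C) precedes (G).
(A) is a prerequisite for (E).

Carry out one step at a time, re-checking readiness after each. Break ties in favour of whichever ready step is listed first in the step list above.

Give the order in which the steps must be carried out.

Nothing is required for (A), (D) and (B). (A) is listed earlier → (A) first.
Ready: (E), (D) and (B). (E) is listed earlier → (E).
Now (D) and (B) have their prerequisites met. (D) is listed earlier, so (D) next.
(F) and (B) are both available; (F) is listed earlier → (F).
(B) is the only step now ready → (B).
Next only (C) has its prerequisites met → (C).
That leaves (G) as the only ready step → (G).

(A), (E), (D), (F), (B), (C), (G)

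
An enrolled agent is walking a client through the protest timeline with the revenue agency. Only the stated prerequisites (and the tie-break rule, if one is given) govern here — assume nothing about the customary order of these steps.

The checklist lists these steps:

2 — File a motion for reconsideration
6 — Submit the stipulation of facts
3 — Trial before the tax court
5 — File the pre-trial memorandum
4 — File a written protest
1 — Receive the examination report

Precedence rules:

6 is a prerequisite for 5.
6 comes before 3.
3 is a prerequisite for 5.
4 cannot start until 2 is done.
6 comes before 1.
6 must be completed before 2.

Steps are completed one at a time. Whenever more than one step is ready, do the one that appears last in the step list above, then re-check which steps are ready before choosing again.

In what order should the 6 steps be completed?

6, 1, 3, 5, 2, 4

6 is the only step with nothing outstanding, so it goes first.
Now 1, 3 and 2 have their prerequisites met. 1 is listed later, so 1 next.
Now 3 and 2 have their prerequisites met. 3 is listed later, so 3 next.
Now 5 and 2 have their prerequisites met. 5 is listed later, so 5 next.
That leaves 2 as the only ready step → 2.
4 is the only step now ready → 4.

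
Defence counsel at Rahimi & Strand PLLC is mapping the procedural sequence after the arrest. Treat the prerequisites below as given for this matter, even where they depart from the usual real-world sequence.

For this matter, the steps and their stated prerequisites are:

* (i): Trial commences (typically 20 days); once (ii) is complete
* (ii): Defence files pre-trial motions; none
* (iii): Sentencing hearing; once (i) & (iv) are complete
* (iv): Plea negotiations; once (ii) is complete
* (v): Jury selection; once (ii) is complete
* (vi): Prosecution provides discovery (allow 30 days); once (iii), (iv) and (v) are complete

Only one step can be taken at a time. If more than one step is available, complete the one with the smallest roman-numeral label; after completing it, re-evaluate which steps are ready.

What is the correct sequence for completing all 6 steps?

Only (ii) has no prerequisites, so it is first.
(i), (iv) and (v) are all available; (i) has the earlier label → (i).
Now (iv) and (v) have their prerequisites met. (iv) has the earlier label, so (iv) next.
(iii) and (v) are both available; (iii) has the earlier label → (iii).
That leaves (v) as the only ready step → (v).
Next only (vi) has its prerequisites met → (vi).

(ii), (i), (iv), (iii), (v), (vi)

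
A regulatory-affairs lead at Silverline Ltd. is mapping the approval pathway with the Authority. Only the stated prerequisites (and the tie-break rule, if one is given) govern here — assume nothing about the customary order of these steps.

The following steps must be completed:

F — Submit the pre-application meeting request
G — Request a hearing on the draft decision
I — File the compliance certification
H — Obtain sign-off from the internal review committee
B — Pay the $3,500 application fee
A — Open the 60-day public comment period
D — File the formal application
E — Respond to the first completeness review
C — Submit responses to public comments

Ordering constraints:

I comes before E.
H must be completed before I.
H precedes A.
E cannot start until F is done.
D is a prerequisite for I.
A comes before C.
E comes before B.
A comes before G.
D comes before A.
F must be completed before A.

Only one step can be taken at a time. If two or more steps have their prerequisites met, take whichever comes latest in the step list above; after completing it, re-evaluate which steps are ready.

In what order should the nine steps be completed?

D, H, I, F, E, A, C, B, G

Nothing is required for D, H and F. D is listed later → D first.
Ready: H and F. H is listed later → H.
Now I and F have their prerequisites met. I is listed later, so I next.
F is the only step now ready → F.
E and A are both available; E is listed later → E.
A and B are both available; A is listed later → A.
C and G now also ready, so the ready set is {C, B, G}; C is listed later → C.
Ready: B and G. B is listed later → B.
G needed A, now all done → G.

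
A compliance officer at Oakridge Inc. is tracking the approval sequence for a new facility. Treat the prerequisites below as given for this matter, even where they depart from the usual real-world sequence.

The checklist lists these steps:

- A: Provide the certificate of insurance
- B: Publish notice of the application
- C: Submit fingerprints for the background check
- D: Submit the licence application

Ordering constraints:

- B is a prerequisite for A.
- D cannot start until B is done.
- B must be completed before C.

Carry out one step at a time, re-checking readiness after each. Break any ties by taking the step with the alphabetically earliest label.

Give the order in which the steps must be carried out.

B is the only step with nothing outstanding, so it goes first.
Now A, C and D have their prerequisites met. A has the earlier label, so A next.
C and D are both available; C has the earlier label → C.
Next only D has its prerequisites met → D.

B, A, C, D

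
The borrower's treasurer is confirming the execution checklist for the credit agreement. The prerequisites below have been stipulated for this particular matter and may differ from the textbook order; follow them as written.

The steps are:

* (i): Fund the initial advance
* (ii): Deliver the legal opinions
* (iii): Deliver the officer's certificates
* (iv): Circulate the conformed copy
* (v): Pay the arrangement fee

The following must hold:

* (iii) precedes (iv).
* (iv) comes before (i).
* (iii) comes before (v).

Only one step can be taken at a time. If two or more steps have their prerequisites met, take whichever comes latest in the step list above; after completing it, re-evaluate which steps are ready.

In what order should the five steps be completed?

(iii) and (ii) have no prerequisites; (iii) is listed later, so (iii) is first.
(v) and (iv) now also ready, so the ready set is {(v), (iv), (ii)}; (v) is listed later → (v).
(iv) and (ii) are both available; (iv) is listed later → (iv).
Now (ii) and (i) have their prerequisites met. (ii) is listed later, so (ii) next.
(i) is the only step now ready → (i).

(iii), (v), (iv), (ii), (i)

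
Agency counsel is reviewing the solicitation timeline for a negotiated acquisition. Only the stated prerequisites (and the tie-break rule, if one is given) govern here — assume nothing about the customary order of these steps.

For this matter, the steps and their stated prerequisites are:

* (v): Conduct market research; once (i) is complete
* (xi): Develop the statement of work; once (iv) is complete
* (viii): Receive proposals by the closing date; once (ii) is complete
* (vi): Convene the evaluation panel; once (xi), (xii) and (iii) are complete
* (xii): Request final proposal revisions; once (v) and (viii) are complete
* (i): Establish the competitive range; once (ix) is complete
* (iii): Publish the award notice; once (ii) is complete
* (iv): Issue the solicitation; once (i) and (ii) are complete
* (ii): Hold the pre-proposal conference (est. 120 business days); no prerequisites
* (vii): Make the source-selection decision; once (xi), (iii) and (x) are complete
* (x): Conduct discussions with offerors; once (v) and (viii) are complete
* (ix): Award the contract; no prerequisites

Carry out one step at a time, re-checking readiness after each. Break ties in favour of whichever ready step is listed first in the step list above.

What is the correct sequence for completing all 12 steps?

(ii) → (viii) → (iii) → (ix) → (i) → (v) → (xii) → (iv) → (xi) → (vi) → (x) → (vii)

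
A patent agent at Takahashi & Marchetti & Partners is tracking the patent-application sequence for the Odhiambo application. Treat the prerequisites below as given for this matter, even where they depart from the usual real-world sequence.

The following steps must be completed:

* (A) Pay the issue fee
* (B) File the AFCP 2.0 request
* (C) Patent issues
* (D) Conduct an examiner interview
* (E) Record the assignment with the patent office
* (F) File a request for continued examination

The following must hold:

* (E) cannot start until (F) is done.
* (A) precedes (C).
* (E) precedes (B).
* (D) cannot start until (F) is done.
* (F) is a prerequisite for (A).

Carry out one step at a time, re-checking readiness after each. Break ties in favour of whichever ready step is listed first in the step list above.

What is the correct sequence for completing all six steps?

(F) → (A) → (C) → (D) → (E) → (B)

Only (F) has no prerequisites, so it is first.
Ready: (A), (D) and (E). (A) is listed earlier → (A).
(C) now also ready, so the ready set is {(C), (D), (E)}; (C) is listed earlier → (C).
Now (D) and (E) have their prerequisites met. (D) is listed earlier, so (D) next.
(E) needed (F), now all done → (E).
That leaves (B) as the only ready step → (B).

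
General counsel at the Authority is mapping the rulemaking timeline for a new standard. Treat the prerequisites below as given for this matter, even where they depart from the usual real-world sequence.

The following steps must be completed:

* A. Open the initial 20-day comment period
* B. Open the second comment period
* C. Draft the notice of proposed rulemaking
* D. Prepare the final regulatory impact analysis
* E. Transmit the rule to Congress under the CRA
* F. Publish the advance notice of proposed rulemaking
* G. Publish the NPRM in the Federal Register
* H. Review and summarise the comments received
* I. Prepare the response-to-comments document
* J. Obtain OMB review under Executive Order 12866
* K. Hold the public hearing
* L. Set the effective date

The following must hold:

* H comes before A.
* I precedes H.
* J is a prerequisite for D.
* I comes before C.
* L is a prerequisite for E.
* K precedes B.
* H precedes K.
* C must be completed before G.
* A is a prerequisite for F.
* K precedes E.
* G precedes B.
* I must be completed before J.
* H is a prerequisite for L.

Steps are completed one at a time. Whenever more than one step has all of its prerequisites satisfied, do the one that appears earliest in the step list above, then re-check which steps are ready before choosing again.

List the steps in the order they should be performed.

I C G H A F J D K B L E

Only I has no prerequisites, so it is first.
Now C, H and J have their prerequisites met. C is listed earlier, so C next.
G now also ready, so the ready set is {G, H, J}; G is listed earlier → G.
Ready: H and J. H is listed earlier → H.
A, J, K and L are all available; A is listed earlier → A.
Ready: F, J, K and L. F is listed earlier → F.
Ready: J, K and L. J is listed earlier → J.
Now D, K and L have their prerequisites met. D is listed earlier, so D next.
Now K and L have their prerequisites met. K is listed earlier, so K next.
B now also ready, so the ready set is {B, L}; B is listed earlier → B.
Next only L has its prerequisites met → L.
E needed K and L, now all done → E.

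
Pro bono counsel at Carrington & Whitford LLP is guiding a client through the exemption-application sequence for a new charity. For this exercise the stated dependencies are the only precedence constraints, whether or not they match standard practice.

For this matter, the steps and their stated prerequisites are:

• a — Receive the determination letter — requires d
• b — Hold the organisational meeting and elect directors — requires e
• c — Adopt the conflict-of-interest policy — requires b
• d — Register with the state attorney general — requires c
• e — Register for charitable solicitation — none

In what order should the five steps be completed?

e → b → c → d → a

e is the only step with nothing outstanding, so it goes first.
b is the only step now ready → b.
Next only c has its prerequisites met → c.
That leaves d as the only ready step → d.
a needed d, now all done → a.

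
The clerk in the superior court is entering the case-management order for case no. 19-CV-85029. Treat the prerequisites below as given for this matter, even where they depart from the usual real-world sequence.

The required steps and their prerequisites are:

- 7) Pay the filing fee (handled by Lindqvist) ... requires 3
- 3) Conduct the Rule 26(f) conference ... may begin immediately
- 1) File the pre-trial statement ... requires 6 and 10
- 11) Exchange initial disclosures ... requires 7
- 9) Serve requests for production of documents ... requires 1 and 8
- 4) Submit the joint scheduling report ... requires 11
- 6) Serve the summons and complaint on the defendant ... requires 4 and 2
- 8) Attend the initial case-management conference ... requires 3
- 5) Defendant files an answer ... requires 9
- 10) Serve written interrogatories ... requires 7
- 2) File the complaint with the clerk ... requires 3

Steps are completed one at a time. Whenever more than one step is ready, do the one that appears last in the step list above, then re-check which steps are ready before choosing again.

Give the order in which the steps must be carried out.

3 has no prerequisites → 3 first.
Now 2, 8 and 7 have their prerequisites met. 2 is listed later, so 2 next.
Now 8 and 7 have their prerequisites met. 8 is listed later, so 8 next.
7 needed 3, now all done → 7.
Now 10 and 11 have their prerequisites met. 10 is listed later, so 10 next.
That leaves 11 as the only ready step → 11.
Next only 4 has its prerequisites met → 4.
6 needed 2 and 4, now all done → 6.
Next only 1 has its prerequisites met → 1.
9 needed 8 and 1, now all done → 9.
5 needed 9, now all done → 5.

3 2 8 7 10 11 4 6 1 9 5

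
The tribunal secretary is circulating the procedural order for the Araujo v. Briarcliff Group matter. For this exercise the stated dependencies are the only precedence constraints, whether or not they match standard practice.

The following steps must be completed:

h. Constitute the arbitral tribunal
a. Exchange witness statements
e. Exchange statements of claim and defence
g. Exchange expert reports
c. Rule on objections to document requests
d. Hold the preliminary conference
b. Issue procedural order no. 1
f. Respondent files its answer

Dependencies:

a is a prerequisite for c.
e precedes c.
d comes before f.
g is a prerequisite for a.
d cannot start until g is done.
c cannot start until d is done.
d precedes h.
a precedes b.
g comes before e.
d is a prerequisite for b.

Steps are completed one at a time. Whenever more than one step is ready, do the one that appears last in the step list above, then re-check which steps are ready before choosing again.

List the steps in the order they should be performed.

g d f e a b c h

g is the only step with nothing outstanding, so it goes first.
Ready: d, e and a. d is listed later → d.
Now f, e, a and h have their prerequisites met. f is listed later, so f next.
e, a and h are all available; e is listed later → e.
Now a and h have their prerequisites met. a is listed later, so a next.
b and c now also ready, so the ready set is {b, c, h}; b is listed later → b.
Ready: c and h. c is listed later → c.
h needed d, now all done → h.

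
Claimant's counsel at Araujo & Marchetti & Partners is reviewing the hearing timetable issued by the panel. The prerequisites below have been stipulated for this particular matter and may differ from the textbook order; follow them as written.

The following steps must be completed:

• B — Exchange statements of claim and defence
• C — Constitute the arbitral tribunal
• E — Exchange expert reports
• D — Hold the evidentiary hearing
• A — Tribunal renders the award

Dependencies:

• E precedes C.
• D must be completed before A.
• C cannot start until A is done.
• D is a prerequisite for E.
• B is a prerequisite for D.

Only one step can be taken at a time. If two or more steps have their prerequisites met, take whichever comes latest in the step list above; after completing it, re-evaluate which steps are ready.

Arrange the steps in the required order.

Only B has no prerequisites, so it is first.
D needed B, now all done → D.
Ready: A and E. A is listed later → A.
That leaves E as the only ready step → E.
C is the only step now ready → C.

B, D, A, E, C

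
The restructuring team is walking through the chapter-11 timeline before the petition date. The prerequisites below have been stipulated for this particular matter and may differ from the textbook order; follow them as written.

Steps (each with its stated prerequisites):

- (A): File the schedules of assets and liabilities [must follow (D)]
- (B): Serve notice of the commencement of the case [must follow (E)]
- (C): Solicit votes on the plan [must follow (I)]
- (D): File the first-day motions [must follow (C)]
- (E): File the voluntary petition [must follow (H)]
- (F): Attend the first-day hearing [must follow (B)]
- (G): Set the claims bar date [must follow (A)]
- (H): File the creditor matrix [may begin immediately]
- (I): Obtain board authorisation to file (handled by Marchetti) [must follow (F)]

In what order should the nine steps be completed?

Only (H) has no prerequisites, so it is first.
Next only (E) has its prerequisites met → (E).
(B) needed (E), now all done → (B).
(F) is the only step now ready → (F).
That leaves (I) as the only ready step → (I).
That leaves (C) as the only ready step → (C).
(D) is the only step now ready → (D).
That leaves (A) as the only ready step → (A).
Next only (G) has its prerequisites met → (G).

(H), (E), (B), (F), (I), (C), (D), (A), (G)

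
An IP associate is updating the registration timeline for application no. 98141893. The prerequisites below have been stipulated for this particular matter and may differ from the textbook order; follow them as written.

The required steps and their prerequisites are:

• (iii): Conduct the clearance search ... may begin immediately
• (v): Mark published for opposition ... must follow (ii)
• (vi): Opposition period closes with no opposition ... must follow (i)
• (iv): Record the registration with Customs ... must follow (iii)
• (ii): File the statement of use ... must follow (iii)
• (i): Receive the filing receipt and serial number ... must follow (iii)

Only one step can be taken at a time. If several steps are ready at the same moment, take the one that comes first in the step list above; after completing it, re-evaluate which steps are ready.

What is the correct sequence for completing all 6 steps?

(iii) has no prerequisites → (iii) first.
(iv), (ii) and (i) are all available; (iv) is listed earlier → (iv).
Now (ii) and (i) have their prerequisites met. (ii) is listed earlier, so (ii) next.
(v) now also ready, so the ready set is {(v), (i)}; (v) is listed earlier → (v).
(i) needed (iii), now all done → (i).
Next only (vi) has its prerequisites met → (vi).

(iii) → (iv) → (ii) → (v) → (i) → (vi)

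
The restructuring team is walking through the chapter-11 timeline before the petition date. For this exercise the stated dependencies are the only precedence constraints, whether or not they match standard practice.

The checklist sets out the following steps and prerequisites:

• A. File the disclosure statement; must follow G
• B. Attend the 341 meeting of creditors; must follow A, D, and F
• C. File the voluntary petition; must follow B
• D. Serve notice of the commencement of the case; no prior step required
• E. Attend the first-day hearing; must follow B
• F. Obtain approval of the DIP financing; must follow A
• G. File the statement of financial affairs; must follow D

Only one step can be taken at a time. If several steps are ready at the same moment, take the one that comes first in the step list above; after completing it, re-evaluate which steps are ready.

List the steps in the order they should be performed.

D, G, A, F, B, C, E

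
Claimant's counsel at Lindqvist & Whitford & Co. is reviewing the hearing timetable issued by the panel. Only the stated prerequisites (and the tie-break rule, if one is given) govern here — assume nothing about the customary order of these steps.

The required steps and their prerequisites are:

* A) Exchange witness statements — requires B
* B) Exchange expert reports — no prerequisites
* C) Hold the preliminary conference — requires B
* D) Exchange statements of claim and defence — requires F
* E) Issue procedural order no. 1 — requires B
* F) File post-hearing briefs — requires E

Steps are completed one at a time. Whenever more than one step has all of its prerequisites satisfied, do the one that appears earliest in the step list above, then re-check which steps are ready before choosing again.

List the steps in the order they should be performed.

Only B has no prerequisites, so it is first.
Ready: A, C and E. A is listed earlier → A.
Ready: C and E. C is listed earlier → C.
E needed B, now all done → E.
F is the only step now ready → F.
D needed F, now all done → D.

B, A, C, E, F, D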